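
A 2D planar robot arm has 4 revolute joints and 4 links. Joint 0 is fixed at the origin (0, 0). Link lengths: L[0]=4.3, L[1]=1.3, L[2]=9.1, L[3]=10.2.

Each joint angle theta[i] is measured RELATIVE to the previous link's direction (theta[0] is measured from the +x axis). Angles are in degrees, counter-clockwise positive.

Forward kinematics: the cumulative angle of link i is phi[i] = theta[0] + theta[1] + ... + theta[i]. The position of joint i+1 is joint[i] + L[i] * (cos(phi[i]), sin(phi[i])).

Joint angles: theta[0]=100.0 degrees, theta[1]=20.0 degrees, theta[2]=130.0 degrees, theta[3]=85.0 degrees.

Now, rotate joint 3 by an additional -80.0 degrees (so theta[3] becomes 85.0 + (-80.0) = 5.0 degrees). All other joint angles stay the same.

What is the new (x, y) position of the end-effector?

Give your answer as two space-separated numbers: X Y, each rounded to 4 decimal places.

joint[0] = (0.0000, 0.0000)  (base)
link 0: phi[0] = 100 = 100 deg
  cos(100 deg) = -0.1736, sin(100 deg) = 0.9848
  joint[1] = (0.0000, 0.0000) + 4.3 * (-0.1736, 0.9848) = (0.0000 + -0.7467, 0.0000 + 4.2347) = (-0.7467, 4.2347)
link 1: phi[1] = 100 + 20 = 120 deg
  cos(120 deg) = -0.5000, sin(120 deg) = 0.8660
  joint[2] = (-0.7467, 4.2347) + 1.3 * (-0.5000, 0.8660) = (-0.7467 + -0.6500, 4.2347 + 1.1258) = (-1.3967, 5.3605)
link 2: phi[2] = 100 + 20 + 130 = 250 deg
  cos(250 deg) = -0.3420, sin(250 deg) = -0.9397
  joint[3] = (-1.3967, 5.3605) + 9.1 * (-0.3420, -0.9397) = (-1.3967 + -3.1124, 5.3605 + -8.5512) = (-4.5091, -3.1907)
link 3: phi[3] = 100 + 20 + 130 + 5 = 255 deg
  cos(255 deg) = -0.2588, sin(255 deg) = -0.9659
  joint[4] = (-4.5091, -3.1907) + 10.2 * (-0.2588, -0.9659) = (-4.5091 + -2.6400, -3.1907 + -9.8524) = (-7.1490, -13.0431)
End effector: (-7.1490, -13.0431)

Answer: -7.1490 -13.0431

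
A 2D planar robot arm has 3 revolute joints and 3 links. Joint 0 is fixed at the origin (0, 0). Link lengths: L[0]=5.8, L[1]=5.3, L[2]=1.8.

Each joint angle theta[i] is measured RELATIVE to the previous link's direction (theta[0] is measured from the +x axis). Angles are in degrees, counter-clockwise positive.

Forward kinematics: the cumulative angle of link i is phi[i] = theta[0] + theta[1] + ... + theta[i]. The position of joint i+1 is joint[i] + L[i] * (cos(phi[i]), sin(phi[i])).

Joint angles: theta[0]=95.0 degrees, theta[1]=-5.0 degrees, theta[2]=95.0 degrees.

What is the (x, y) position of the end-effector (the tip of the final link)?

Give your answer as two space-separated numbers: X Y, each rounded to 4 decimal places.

Answer: -2.2987 10.9210

Derivation:
joint[0] = (0.0000, 0.0000)  (base)
link 0: phi[0] = 95 = 95 deg
  cos(95 deg) = -0.0872, sin(95 deg) = 0.9962
  joint[1] = (0.0000, 0.0000) + 5.8 * (-0.0872, 0.9962) = (0.0000 + -0.5055, 0.0000 + 5.7779) = (-0.5055, 5.7779)
link 1: phi[1] = 95 + -5 = 90 deg
  cos(90 deg) = 0.0000, sin(90 deg) = 1.0000
  joint[2] = (-0.5055, 5.7779) + 5.3 * (0.0000, 1.0000) = (-0.5055 + 0.0000, 5.7779 + 5.3000) = (-0.5055, 11.0779)
link 2: phi[2] = 95 + -5 + 95 = 185 deg
  cos(185 deg) = -0.9962, sin(185 deg) = -0.0872
  joint[3] = (-0.5055, 11.0779) + 1.8 * (-0.9962, -0.0872) = (-0.5055 + -1.7932, 11.0779 + -0.1569) = (-2.2987, 10.9210)
End effector: (-2.2987, 10.9210)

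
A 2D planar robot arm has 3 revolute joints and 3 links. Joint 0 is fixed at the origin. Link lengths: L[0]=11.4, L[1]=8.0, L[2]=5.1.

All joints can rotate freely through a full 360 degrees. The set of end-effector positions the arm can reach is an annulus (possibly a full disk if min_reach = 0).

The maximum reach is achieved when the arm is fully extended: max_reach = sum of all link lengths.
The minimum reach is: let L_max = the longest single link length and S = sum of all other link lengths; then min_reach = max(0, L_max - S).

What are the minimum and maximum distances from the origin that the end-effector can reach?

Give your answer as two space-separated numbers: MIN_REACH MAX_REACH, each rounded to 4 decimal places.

Answer: 0.0000 24.5000

Derivation:
Link lengths: [11.4, 8.0, 5.1]
max_reach = 11.4 + 8 + 5.1 = 24.5
L_max = max([11.4, 8.0, 5.1]) = 11.4
S (sum of others) = 24.5 - 11.4 = 13.1
min_reach = max(0, 11.4 - 13.1) = max(0, -1.7) = 0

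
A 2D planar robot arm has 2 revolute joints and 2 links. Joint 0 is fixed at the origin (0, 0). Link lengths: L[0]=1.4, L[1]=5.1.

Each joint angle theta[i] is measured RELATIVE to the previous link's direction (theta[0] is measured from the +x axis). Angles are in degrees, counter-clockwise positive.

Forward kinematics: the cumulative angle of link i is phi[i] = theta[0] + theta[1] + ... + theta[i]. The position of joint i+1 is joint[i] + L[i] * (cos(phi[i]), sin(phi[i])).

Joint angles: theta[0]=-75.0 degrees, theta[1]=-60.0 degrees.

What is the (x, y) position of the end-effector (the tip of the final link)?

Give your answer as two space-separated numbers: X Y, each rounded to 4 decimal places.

Answer: -3.2439 -4.9585

Derivation:
joint[0] = (0.0000, 0.0000)  (base)
link 0: phi[0] = -75 = -75 deg
  cos(-75 deg) = 0.2588, sin(-75 deg) = -0.9659
  joint[1] = (0.0000, 0.0000) + 1.4 * (0.2588, -0.9659) = (0.0000 + 0.3623, 0.0000 + -1.3523) = (0.3623, -1.3523)
link 1: phi[1] = -75 + -60 = -135 deg
  cos(-135 deg) = -0.7071, sin(-135 deg) = -0.7071
  joint[2] = (0.3623, -1.3523) + 5.1 * (-0.7071, -0.7071) = (0.3623 + -3.6062, -1.3523 + -3.6062) = (-3.2439, -4.9585)
End effector: (-3.2439, -4.9585)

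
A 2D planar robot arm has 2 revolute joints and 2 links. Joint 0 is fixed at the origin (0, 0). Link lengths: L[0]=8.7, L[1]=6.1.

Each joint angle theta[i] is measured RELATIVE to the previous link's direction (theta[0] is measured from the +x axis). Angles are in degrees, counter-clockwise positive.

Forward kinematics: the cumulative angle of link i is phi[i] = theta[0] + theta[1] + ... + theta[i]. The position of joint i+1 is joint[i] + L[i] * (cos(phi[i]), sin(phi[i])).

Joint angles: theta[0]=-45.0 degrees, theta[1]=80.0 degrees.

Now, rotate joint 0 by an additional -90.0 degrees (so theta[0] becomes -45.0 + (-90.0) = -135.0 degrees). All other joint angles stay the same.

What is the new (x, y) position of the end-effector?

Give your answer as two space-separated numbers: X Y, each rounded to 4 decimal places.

Answer: -2.6530 -11.1487

Derivation:
joint[0] = (0.0000, 0.0000)  (base)
link 0: phi[0] = -135 = -135 deg
  cos(-135 deg) = -0.7071, sin(-135 deg) = -0.7071
  joint[1] = (0.0000, 0.0000) + 8.7 * (-0.7071, -0.7071) = (0.0000 + -6.1518, 0.0000 + -6.1518) = (-6.1518, -6.1518)
link 1: phi[1] = -135 + 80 = -55 deg
  cos(-55 deg) = 0.5736, sin(-55 deg) = -0.8192
  joint[2] = (-6.1518, -6.1518) + 6.1 * (0.5736, -0.8192) = (-6.1518 + 3.4988, -6.1518 + -4.9968) = (-2.6530, -11.1487)
End effector: (-2.6530, -11.1487)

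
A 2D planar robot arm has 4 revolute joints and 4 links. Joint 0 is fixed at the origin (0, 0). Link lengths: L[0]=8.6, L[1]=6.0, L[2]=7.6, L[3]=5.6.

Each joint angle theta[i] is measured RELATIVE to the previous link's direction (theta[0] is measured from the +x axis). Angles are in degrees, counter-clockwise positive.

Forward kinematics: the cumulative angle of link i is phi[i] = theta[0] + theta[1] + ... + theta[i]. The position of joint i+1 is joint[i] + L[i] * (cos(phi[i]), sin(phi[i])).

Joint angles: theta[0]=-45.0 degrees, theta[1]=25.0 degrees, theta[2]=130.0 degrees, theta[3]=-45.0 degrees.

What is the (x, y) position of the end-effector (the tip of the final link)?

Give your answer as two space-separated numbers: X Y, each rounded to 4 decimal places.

Answer: 11.4866 4.0837

Derivation:
joint[0] = (0.0000, 0.0000)  (base)
link 0: phi[0] = -45 = -45 deg
  cos(-45 deg) = 0.7071, sin(-45 deg) = -0.7071
  joint[1] = (0.0000, 0.0000) + 8.6 * (0.7071, -0.7071) = (0.0000 + 6.0811, 0.0000 + -6.0811) = (6.0811, -6.0811)
link 1: phi[1] = -45 + 25 = -20 deg
  cos(-20 deg) = 0.9397, sin(-20 deg) = -0.3420
  joint[2] = (6.0811, -6.0811) + 6 * (0.9397, -0.3420) = (6.0811 + 5.6382, -6.0811 + -2.0521) = (11.7193, -8.1332)
link 2: phi[2] = -45 + 25 + 130 = 110 deg
  cos(110 deg) = -0.3420, sin(110 deg) = 0.9397
  joint[3] = (11.7193, -8.1332) + 7.6 * (-0.3420, 0.9397) = (11.7193 + -2.5994, -8.1332 + 7.1417) = (9.1199, -0.9916)
link 3: phi[3] = -45 + 25 + 130 + -45 = 65 deg
  cos(65 deg) = 0.4226, sin(65 deg) = 0.9063
  joint[4] = (9.1199, -0.9916) + 5.6 * (0.4226, 0.9063) = (9.1199 + 2.3667, -0.9916 + 5.0753) = (11.4866, 4.0837)
End effector: (11.4866, 4.0837)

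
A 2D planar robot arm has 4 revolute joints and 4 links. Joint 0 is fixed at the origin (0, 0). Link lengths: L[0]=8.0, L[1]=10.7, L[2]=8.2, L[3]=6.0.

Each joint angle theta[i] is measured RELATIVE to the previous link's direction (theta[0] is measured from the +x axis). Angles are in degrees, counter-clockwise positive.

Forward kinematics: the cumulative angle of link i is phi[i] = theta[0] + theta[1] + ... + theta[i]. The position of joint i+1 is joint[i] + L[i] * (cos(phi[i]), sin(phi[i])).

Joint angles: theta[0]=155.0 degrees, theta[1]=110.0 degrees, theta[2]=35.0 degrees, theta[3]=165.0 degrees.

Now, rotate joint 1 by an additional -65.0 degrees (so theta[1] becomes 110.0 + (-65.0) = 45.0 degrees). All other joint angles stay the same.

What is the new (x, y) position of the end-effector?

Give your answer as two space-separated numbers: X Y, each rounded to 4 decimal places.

Answer: -17.4122 -3.1390

Derivation:
joint[0] = (0.0000, 0.0000)  (base)
link 0: phi[0] = 155 = 155 deg
  cos(155 deg) = -0.9063, sin(155 deg) = 0.4226
  joint[1] = (0.0000, 0.0000) + 8 * (-0.9063, 0.4226) = (0.0000 + -7.2505, 0.0000 + 3.3809) = (-7.2505, 3.3809)
link 1: phi[1] = 155 + 45 = 200 deg
  cos(200 deg) = -0.9397, sin(200 deg) = -0.3420
  joint[2] = (-7.2505, 3.3809) + 10.7 * (-0.9397, -0.3420) = (-7.2505 + -10.0547, 3.3809 + -3.6596) = (-17.3052, -0.2787)
link 2: phi[2] = 155 + 45 + 35 = 235 deg
  cos(235 deg) = -0.5736, sin(235 deg) = -0.8192
  joint[3] = (-17.3052, -0.2787) + 8.2 * (-0.5736, -0.8192) = (-17.3052 + -4.7033, -0.2787 + -6.7170) = (-22.0085, -6.9957)
link 3: phi[3] = 155 + 45 + 35 + 165 = 400 deg
  cos(400 deg) = 0.7660, sin(400 deg) = 0.6428
  joint[4] = (-22.0085, -6.9957) + 6 * (0.7660, 0.6428) = (-22.0085 + 4.5963, -6.9957 + 3.8567) = (-17.4122, -3.1390)
End effector: (-17.4122, -3.1390)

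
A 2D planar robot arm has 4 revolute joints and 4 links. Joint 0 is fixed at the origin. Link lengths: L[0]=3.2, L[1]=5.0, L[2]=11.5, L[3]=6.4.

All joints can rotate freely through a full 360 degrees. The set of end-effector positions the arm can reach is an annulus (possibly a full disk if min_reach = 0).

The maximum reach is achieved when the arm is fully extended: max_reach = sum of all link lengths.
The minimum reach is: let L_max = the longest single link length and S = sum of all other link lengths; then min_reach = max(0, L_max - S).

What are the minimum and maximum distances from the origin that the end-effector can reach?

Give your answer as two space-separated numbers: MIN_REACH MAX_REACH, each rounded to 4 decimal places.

Link lengths: [3.2, 5.0, 11.5, 6.4]
max_reach = 3.2 + 5 + 11.5 + 6.4 = 26.1
L_max = max([3.2, 5.0, 11.5, 6.4]) = 11.5
S (sum of others) = 26.1 - 11.5 = 14.6
min_reach = max(0, 11.5 - 14.6) = max(0, -3.1) = 0

Answer: 0.0000 26.1000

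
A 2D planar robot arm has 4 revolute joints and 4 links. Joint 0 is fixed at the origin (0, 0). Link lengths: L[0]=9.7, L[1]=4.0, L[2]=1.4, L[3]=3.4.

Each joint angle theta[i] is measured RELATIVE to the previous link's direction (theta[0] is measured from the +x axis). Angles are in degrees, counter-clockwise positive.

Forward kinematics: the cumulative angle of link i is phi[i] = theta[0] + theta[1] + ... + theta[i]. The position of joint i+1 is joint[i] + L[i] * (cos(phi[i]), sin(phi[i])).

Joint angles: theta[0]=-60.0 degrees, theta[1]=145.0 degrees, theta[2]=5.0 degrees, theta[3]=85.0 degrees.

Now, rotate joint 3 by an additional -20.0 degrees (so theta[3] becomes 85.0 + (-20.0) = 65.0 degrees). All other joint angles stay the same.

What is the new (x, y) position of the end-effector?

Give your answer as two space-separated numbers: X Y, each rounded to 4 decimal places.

Answer: 2.1172 -1.5788

Derivation:
joint[0] = (0.0000, 0.0000)  (base)
link 0: phi[0] = -60 = -60 deg
  cos(-60 deg) = 0.5000, sin(-60 deg) = -0.8660
  joint[1] = (0.0000, 0.0000) + 9.7 * (0.5000, -0.8660) = (0.0000 + 4.8500, 0.0000 + -8.4004) = (4.8500, -8.4004)
link 1: phi[1] = -60 + 145 = 85 deg
  cos(85 deg) = 0.0872, sin(85 deg) = 0.9962
  joint[2] = (4.8500, -8.4004) + 4 * (0.0872, 0.9962) = (4.8500 + 0.3486, -8.4004 + 3.9848) = (5.1986, -4.4157)
link 2: phi[2] = -60 + 145 + 5 = 90 deg
  cos(90 deg) = 0.0000, sin(90 deg) = 1.0000
  joint[3] = (5.1986, -4.4157) + 1.4 * (0.0000, 1.0000) = (5.1986 + 0.0000, -4.4157 + 1.4000) = (5.1986, -3.0157)
link 3: phi[3] = -60 + 145 + 5 + 65 = 155 deg
  cos(155 deg) = -0.9063, sin(155 deg) = 0.4226
  joint[4] = (5.1986, -3.0157) + 3.4 * (-0.9063, 0.4226) = (5.1986 + -3.0814, -3.0157 + 1.4369) = (2.1172, -1.5788)
End effector: (2.1172, -1.5788)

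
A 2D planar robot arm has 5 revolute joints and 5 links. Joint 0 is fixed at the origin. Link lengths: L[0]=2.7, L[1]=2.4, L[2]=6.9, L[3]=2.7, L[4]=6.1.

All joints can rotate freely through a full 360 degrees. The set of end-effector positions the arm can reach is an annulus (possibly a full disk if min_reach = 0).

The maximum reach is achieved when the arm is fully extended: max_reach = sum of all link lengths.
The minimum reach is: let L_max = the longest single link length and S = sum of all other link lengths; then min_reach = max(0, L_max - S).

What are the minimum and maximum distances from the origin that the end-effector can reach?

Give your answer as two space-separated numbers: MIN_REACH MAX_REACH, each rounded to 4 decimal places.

Link lengths: [2.7, 2.4, 6.9, 2.7, 6.1]
max_reach = 2.7 + 2.4 + 6.9 + 2.7 + 6.1 = 20.8
L_max = max([2.7, 2.4, 6.9, 2.7, 6.1]) = 6.9
S (sum of others) = 20.8 - 6.9 = 13.9
min_reach = max(0, 6.9 - 13.9) = max(0, -7) = 0

Answer: 0.0000 20.8000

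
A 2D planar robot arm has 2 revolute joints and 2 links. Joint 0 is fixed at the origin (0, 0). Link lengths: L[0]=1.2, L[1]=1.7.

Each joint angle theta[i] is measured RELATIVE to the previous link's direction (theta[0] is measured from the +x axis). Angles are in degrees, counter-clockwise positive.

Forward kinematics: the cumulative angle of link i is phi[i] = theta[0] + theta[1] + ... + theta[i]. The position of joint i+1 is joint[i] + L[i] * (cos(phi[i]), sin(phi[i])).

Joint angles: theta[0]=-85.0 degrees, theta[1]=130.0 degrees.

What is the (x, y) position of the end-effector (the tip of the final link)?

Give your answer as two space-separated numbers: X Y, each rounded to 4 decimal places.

joint[0] = (0.0000, 0.0000)  (base)
link 0: phi[0] = -85 = -85 deg
  cos(-85 deg) = 0.0872, sin(-85 deg) = -0.9962
  joint[1] = (0.0000, 0.0000) + 1.2 * (0.0872, -0.9962) = (0.0000 + 0.1046, 0.0000 + -1.1954) = (0.1046, -1.1954)
link 1: phi[1] = -85 + 130 = 45 deg
  cos(45 deg) = 0.7071, sin(45 deg) = 0.7071
  joint[2] = (0.1046, -1.1954) + 1.7 * (0.7071, 0.7071) = (0.1046 + 1.2021, -1.1954 + 1.2021) = (1.3067, 0.0066)
End effector: (1.3067, 0.0066)

Answer: 1.3067 0.0066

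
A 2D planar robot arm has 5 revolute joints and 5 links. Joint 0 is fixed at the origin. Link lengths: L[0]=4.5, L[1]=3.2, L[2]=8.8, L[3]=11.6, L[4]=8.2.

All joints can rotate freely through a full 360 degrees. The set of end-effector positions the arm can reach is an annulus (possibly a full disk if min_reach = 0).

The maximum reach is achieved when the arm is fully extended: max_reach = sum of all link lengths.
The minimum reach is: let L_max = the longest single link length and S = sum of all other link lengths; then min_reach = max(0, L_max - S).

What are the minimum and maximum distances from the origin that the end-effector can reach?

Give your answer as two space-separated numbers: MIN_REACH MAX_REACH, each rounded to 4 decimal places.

Link lengths: [4.5, 3.2, 8.8, 11.6, 8.2]
max_reach = 4.5 + 3.2 + 8.8 + 11.6 + 8.2 = 36.3
L_max = max([4.5, 3.2, 8.8, 11.6, 8.2]) = 11.6
S (sum of others) = 36.3 - 11.6 = 24.7
min_reach = max(0, 11.6 - 24.7) = max(0, -13.1) = 0

Answer: 0.0000 36.3000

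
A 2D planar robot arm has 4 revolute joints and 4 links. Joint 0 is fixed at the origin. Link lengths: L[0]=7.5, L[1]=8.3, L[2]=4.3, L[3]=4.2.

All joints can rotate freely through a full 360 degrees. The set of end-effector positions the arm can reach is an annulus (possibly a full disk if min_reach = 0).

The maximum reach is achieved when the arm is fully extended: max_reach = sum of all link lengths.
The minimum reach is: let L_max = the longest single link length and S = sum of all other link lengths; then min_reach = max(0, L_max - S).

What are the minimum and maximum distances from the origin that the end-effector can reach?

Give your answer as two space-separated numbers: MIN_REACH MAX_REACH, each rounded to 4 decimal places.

Answer: 0.0000 24.3000

Derivation:
Link lengths: [7.5, 8.3, 4.3, 4.2]
max_reach = 7.5 + 8.3 + 4.3 + 4.2 = 24.3
L_max = max([7.5, 8.3, 4.3, 4.2]) = 8.3
S (sum of others) = 24.3 - 8.3 = 16
min_reach = max(0, 8.3 - 16) = max(0, -7.7) = 0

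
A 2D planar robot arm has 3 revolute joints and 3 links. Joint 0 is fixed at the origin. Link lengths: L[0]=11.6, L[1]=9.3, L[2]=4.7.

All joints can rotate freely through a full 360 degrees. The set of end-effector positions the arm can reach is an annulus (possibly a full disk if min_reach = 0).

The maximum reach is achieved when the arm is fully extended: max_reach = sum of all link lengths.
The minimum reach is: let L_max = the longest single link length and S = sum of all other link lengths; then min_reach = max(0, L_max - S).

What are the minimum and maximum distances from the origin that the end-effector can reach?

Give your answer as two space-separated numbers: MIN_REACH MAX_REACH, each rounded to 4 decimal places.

Answer: 0.0000 25.6000

Derivation:
Link lengths: [11.6, 9.3, 4.7]
max_reach = 11.6 + 9.3 + 4.7 = 25.6
L_max = max([11.6, 9.3, 4.7]) = 11.6
S (sum of others) = 25.6 - 11.6 = 14
min_reach = max(0, 11.6 - 14) = max(0, -2.4) = 0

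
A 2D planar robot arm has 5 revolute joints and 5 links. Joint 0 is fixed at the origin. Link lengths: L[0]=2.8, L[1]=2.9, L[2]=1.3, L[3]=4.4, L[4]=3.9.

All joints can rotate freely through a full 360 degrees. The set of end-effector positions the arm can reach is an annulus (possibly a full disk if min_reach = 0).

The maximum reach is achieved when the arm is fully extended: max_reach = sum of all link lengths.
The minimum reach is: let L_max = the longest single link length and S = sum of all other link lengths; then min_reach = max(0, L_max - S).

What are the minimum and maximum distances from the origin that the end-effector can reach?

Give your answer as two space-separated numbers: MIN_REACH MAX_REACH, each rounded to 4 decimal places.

Answer: 0.0000 15.3000

Derivation:
Link lengths: [2.8, 2.9, 1.3, 4.4, 3.9]
max_reach = 2.8 + 2.9 + 1.3 + 4.4 + 3.9 = 15.3
L_max = max([2.8, 2.9, 1.3, 4.4, 3.9]) = 4.4
S (sum of others) = 15.3 - 4.4 = 10.9
min_reach = max(0, 4.4 - 10.9) = max(0, -6.5) = 0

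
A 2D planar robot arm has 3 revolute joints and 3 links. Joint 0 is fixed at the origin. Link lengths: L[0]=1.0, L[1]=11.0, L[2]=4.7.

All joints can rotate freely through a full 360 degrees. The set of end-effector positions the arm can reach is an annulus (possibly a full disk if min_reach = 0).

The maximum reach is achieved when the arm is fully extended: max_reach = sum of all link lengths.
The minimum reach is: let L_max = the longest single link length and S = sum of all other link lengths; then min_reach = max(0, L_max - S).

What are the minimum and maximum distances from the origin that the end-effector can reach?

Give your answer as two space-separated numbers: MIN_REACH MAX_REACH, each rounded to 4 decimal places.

Link lengths: [1.0, 11.0, 4.7]
max_reach = 1 + 11 + 4.7 = 16.7
L_max = max([1.0, 11.0, 4.7]) = 11
S (sum of others) = 16.7 - 11 = 5.7
min_reach = max(0, 11 - 5.7) = max(0, 5.3) = 5.3

Answer: 5.3000 16.7000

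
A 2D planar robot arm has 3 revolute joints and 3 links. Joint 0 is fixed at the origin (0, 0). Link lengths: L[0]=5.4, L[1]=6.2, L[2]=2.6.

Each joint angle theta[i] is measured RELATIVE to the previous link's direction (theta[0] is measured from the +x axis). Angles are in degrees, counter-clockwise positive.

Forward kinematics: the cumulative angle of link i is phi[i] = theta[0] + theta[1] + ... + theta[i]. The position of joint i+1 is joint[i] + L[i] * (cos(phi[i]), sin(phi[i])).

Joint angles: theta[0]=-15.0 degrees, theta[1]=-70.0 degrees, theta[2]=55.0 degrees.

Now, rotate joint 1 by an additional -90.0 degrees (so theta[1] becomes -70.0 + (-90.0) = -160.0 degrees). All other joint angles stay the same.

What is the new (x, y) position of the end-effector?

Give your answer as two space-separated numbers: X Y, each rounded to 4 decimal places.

joint[0] = (0.0000, 0.0000)  (base)
link 0: phi[0] = -15 = -15 deg
  cos(-15 deg) = 0.9659, sin(-15 deg) = -0.2588
  joint[1] = (0.0000, 0.0000) + 5.4 * (0.9659, -0.2588) = (0.0000 + 5.2160, 0.0000 + -1.3976) = (5.2160, -1.3976)
link 1: phi[1] = -15 + -160 = -175 deg
  cos(-175 deg) = -0.9962, sin(-175 deg) = -0.0872
  joint[2] = (5.2160, -1.3976) + 6.2 * (-0.9962, -0.0872) = (5.2160 + -6.1764, -1.3976 + -0.5404) = (-0.9604, -1.9380)
link 2: phi[2] = -15 + -160 + 55 = -120 deg
  cos(-120 deg) = -0.5000, sin(-120 deg) = -0.8660
  joint[3] = (-0.9604, -1.9380) + 2.6 * (-0.5000, -0.8660) = (-0.9604 + -1.3000, -1.9380 + -2.2517) = (-2.2604, -4.1897)
End effector: (-2.2604, -4.1897)

Answer: -2.2604 -4.1897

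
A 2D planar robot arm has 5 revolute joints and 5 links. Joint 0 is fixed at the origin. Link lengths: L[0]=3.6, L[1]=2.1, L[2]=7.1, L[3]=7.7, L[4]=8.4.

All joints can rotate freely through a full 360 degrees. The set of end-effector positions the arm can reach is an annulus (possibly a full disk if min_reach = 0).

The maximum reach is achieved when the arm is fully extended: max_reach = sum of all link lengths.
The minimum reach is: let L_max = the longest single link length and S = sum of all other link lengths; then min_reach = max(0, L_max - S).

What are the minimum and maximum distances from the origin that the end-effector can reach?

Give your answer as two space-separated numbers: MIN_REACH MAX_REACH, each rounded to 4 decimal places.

Answer: 0.0000 28.9000

Derivation:
Link lengths: [3.6, 2.1, 7.1, 7.7, 8.4]
max_reach = 3.6 + 2.1 + 7.1 + 7.7 + 8.4 = 28.9
L_max = max([3.6, 2.1, 7.1, 7.7, 8.4]) = 8.4
S (sum of others) = 28.9 - 8.4 = 20.5
min_reach = max(0, 8.4 - 20.5) = max(0, -12.1) = 0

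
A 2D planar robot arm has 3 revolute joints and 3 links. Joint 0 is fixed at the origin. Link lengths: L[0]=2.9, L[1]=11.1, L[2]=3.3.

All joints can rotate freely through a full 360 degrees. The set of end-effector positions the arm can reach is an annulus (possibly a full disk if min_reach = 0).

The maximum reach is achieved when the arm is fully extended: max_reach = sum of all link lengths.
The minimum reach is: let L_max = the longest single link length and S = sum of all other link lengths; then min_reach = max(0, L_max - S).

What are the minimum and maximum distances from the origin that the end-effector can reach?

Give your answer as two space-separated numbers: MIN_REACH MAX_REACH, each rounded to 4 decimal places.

Answer: 4.9000 17.3000

Derivation:
Link lengths: [2.9, 11.1, 3.3]
max_reach = 2.9 + 11.1 + 3.3 = 17.3
L_max = max([2.9, 11.1, 3.3]) = 11.1
S (sum of others) = 17.3 - 11.1 = 6.2
min_reach = max(0, 11.1 - 6.2) = max(0, 4.9) = 4.9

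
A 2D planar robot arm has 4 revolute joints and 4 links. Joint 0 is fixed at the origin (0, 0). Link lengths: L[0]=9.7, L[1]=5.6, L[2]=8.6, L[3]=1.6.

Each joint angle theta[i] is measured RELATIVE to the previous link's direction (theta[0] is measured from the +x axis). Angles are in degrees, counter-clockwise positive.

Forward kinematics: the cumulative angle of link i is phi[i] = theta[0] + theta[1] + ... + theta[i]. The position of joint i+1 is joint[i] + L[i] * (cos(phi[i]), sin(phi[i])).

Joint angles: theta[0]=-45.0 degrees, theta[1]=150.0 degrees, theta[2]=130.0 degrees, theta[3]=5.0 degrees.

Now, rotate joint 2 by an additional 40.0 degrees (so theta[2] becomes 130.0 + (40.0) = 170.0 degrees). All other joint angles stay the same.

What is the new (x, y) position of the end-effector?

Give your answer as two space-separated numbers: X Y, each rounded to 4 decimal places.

Answer: 6.4369 -11.5927

Derivation:
joint[0] = (0.0000, 0.0000)  (base)
link 0: phi[0] = -45 = -45 deg
  cos(-45 deg) = 0.7071, sin(-45 deg) = -0.7071
  joint[1] = (0.0000, 0.0000) + 9.7 * (0.7071, -0.7071) = (0.0000 + 6.8589, 0.0000 + -6.8589) = (6.8589, -6.8589)
link 1: phi[1] = -45 + 150 = 105 deg
  cos(105 deg) = -0.2588, sin(105 deg) = 0.9659
  joint[2] = (6.8589, -6.8589) + 5.6 * (-0.2588, 0.9659) = (6.8589 + -1.4494, -6.8589 + 5.4092) = (5.4095, -1.4498)
link 2: phi[2] = -45 + 150 + 170 = 275 deg
  cos(275 deg) = 0.0872, sin(275 deg) = -0.9962
  joint[3] = (5.4095, -1.4498) + 8.6 * (0.0872, -0.9962) = (5.4095 + 0.7495, -1.4498 + -8.5673) = (6.1591, -10.0170)
link 3: phi[3] = -45 + 150 + 170 + 5 = 280 deg
  cos(280 deg) = 0.1736, sin(280 deg) = -0.9848
  joint[4] = (6.1591, -10.0170) + 1.6 * (0.1736, -0.9848) = (6.1591 + 0.2778, -10.0170 + -1.5757) = (6.4369, -11.5927)
End effector: (6.4369, -11.5927)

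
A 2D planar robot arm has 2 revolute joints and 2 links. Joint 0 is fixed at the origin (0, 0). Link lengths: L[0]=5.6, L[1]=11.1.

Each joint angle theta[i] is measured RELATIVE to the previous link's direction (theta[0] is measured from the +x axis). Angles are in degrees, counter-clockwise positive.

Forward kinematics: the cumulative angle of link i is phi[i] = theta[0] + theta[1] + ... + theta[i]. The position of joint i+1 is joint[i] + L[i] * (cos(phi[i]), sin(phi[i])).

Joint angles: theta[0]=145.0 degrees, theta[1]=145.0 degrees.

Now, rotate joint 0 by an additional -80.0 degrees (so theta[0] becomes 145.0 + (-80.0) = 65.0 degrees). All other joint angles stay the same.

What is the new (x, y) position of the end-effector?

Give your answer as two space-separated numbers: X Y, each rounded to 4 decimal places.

Answer: -7.2462 -0.4747

Derivation:
joint[0] = (0.0000, 0.0000)  (base)
link 0: phi[0] = 65 = 65 deg
  cos(65 deg) = 0.4226, sin(65 deg) = 0.9063
  joint[1] = (0.0000, 0.0000) + 5.6 * (0.4226, 0.9063) = (0.0000 + 2.3667, 0.0000 + 5.0753) = (2.3667, 5.0753)
link 1: phi[1] = 65 + 145 = 210 deg
  cos(210 deg) = -0.8660, sin(210 deg) = -0.5000
  joint[2] = (2.3667, 5.0753) + 11.1 * (-0.8660, -0.5000) = (2.3667 + -9.6129, 5.0753 + -5.5500) = (-7.2462, -0.4747)
End effector: (-7.2462, -0.4747)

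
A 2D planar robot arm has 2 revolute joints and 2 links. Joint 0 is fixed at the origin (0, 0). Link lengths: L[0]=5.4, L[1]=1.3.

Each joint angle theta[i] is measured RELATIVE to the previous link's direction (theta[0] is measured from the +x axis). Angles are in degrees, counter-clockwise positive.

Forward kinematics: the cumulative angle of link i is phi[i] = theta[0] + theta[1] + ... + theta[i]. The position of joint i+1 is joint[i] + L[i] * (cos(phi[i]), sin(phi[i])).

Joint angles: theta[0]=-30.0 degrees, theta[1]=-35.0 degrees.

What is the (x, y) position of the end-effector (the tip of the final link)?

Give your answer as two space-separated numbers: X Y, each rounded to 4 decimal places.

Answer: 5.2259 -3.8782

Derivation:
joint[0] = (0.0000, 0.0000)  (base)
link 0: phi[0] = -30 = -30 deg
  cos(-30 deg) = 0.8660, sin(-30 deg) = -0.5000
  joint[1] = (0.0000, 0.0000) + 5.4 * (0.8660, -0.5000) = (0.0000 + 4.6765, 0.0000 + -2.7000) = (4.6765, -2.7000)
link 1: phi[1] = -30 + -35 = -65 deg
  cos(-65 deg) = 0.4226, sin(-65 deg) = -0.9063
  joint[2] = (4.6765, -2.7000) + 1.3 * (0.4226, -0.9063) = (4.6765 + 0.5494, -2.7000 + -1.1782) = (5.2259, -3.8782)
End effector: (5.2259, -3.8782)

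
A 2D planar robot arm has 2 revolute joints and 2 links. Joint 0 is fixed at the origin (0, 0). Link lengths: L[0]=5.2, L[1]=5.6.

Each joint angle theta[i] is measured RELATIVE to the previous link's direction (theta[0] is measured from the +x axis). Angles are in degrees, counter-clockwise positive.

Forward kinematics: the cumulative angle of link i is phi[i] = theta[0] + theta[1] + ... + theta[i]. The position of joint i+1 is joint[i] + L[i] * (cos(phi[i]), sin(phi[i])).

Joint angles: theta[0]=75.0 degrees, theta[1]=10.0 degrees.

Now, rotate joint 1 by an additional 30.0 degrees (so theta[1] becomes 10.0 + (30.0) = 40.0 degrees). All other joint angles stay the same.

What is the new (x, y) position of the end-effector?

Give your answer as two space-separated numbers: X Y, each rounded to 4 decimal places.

Answer: -1.0208 10.0981

Derivation:
joint[0] = (0.0000, 0.0000)  (base)
link 0: phi[0] = 75 = 75 deg
  cos(75 deg) = 0.2588, sin(75 deg) = 0.9659
  joint[1] = (0.0000, 0.0000) + 5.2 * (0.2588, 0.9659) = (0.0000 + 1.3459, 0.0000 + 5.0228) = (1.3459, 5.0228)
link 1: phi[1] = 75 + 40 = 115 deg
  cos(115 deg) = -0.4226, sin(115 deg) = 0.9063
  joint[2] = (1.3459, 5.0228) + 5.6 * (-0.4226, 0.9063) = (1.3459 + -2.3667, 5.0228 + 5.0753) = (-1.0208, 10.0981)
End effector: (-1.0208, 10.0981)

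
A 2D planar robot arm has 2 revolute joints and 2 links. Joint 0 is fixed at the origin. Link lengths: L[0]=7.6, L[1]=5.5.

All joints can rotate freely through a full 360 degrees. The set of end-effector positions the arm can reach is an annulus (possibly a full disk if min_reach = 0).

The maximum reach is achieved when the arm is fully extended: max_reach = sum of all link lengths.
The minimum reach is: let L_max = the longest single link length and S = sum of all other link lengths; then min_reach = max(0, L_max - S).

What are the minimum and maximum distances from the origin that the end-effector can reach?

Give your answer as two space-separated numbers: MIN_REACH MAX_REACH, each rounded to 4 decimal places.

Link lengths: [7.6, 5.5]
max_reach = 7.6 + 5.5 = 13.1
L_max = max([7.6, 5.5]) = 7.6
S (sum of others) = 13.1 - 7.6 = 5.5
min_reach = max(0, 7.6 - 5.5) = max(0, 2.1) = 2.1

Answer: 2.1000 13.1000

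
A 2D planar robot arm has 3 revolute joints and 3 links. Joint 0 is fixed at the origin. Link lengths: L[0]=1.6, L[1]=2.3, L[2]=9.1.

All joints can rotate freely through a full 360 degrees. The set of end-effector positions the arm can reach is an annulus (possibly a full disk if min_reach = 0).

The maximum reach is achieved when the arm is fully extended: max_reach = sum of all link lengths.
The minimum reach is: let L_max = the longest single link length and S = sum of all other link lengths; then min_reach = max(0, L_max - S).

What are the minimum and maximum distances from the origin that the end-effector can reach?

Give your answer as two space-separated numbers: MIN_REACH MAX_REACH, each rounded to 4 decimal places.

Link lengths: [1.6, 2.3, 9.1]
max_reach = 1.6 + 2.3 + 9.1 = 13
L_max = max([1.6, 2.3, 9.1]) = 9.1
S (sum of others) = 13 - 9.1 = 3.9
min_reach = max(0, 9.1 - 3.9) = max(0, 5.2) = 5.2

Answer: 5.2000 13.0000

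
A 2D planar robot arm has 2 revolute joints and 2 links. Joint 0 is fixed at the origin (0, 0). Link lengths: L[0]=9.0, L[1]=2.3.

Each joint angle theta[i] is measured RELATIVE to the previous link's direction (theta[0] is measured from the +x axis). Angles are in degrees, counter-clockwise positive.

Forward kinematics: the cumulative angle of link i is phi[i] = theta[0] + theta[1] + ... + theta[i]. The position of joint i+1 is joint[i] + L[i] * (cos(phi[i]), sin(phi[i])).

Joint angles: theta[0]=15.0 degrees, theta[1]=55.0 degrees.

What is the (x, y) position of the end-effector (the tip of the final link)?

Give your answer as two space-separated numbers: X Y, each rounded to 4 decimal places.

Answer: 9.4800 4.4907

Derivation:
joint[0] = (0.0000, 0.0000)  (base)
link 0: phi[0] = 15 = 15 deg
  cos(15 deg) = 0.9659, sin(15 deg) = 0.2588
  joint[1] = (0.0000, 0.0000) + 9 * (0.9659, 0.2588) = (0.0000 + 8.6933, 0.0000 + 2.3294) = (8.6933, 2.3294)
link 1: phi[1] = 15 + 55 = 70 deg
  cos(70 deg) = 0.3420, sin(70 deg) = 0.9397
  joint[2] = (8.6933, 2.3294) + 2.3 * (0.3420, 0.9397) = (8.6933 + 0.7866, 2.3294 + 2.1613) = (9.4800, 4.4907)
End effector: (9.4800, 4.4907)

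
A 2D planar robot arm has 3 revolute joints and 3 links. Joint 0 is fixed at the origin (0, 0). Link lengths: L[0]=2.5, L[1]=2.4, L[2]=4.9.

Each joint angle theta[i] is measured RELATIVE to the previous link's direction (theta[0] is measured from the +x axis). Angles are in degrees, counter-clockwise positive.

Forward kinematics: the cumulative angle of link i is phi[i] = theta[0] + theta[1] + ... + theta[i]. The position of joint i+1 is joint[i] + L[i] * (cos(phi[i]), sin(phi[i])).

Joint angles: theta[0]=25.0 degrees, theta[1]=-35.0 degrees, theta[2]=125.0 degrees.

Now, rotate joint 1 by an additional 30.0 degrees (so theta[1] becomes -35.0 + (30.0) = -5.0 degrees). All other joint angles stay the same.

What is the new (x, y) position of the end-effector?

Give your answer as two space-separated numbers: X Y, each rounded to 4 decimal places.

Answer: 0.5072 4.6879

Derivation:
joint[0] = (0.0000, 0.0000)  (base)
link 0: phi[0] = 25 = 25 deg
  cos(25 deg) = 0.9063, sin(25 deg) = 0.4226
  joint[1] = (0.0000, 0.0000) + 2.5 * (0.9063, 0.4226) = (0.0000 + 2.2658, 0.0000 + 1.0565) = (2.2658, 1.0565)
link 1: phi[1] = 25 + -5 = 20 deg
  cos(20 deg) = 0.9397, sin(20 deg) = 0.3420
  joint[2] = (2.2658, 1.0565) + 2.4 * (0.9397, 0.3420) = (2.2658 + 2.2553, 1.0565 + 0.8208) = (4.5210, 1.8774)
link 2: phi[2] = 25 + -5 + 125 = 145 deg
  cos(145 deg) = -0.8192, sin(145 deg) = 0.5736
  joint[3] = (4.5210, 1.8774) + 4.9 * (-0.8192, 0.5736) = (4.5210 + -4.0138, 1.8774 + 2.8105) = (0.5072, 4.6879)
End effector: (0.5072, 4.6879)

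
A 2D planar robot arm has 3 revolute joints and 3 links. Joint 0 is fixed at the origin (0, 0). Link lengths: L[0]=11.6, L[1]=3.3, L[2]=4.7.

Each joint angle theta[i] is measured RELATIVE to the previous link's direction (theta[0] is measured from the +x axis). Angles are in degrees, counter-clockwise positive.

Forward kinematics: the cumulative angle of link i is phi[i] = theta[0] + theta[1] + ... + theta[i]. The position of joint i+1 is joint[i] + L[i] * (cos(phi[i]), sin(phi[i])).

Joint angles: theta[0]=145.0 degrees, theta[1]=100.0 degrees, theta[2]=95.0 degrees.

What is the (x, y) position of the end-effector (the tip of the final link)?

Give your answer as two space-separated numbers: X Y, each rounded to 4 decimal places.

joint[0] = (0.0000, 0.0000)  (base)
link 0: phi[0] = 145 = 145 deg
  cos(145 deg) = -0.8192, sin(145 deg) = 0.5736
  joint[1] = (0.0000, 0.0000) + 11.6 * (-0.8192, 0.5736) = (0.0000 + -9.5022, 0.0000 + 6.6535) = (-9.5022, 6.6535)
link 1: phi[1] = 145 + 100 = 245 deg
  cos(245 deg) = -0.4226, sin(245 deg) = -0.9063
  joint[2] = (-9.5022, 6.6535) + 3.3 * (-0.4226, -0.9063) = (-9.5022 + -1.3946, 6.6535 + -2.9908) = (-10.8968, 3.6627)
link 2: phi[2] = 145 + 100 + 95 = 340 deg
  cos(340 deg) = 0.9397, sin(340 deg) = -0.3420
  joint[3] = (-10.8968, 3.6627) + 4.7 * (0.9397, -0.3420) = (-10.8968 + 4.4166, 3.6627 + -1.6075) = (-6.4802, 2.0552)
End effector: (-6.4802, 2.0552)

Answer: -6.4802 2.0552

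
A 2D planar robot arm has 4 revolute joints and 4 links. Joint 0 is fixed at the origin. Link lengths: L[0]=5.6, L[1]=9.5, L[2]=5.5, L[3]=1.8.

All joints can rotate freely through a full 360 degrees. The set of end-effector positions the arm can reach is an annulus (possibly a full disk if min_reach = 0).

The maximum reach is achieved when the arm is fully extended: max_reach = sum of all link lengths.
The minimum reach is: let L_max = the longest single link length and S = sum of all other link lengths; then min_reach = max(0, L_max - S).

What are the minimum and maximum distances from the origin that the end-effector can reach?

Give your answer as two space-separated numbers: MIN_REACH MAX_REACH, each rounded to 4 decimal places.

Link lengths: [5.6, 9.5, 5.5, 1.8]
max_reach = 5.6 + 9.5 + 5.5 + 1.8 = 22.4
L_max = max([5.6, 9.5, 5.5, 1.8]) = 9.5
S (sum of others) = 22.4 - 9.5 = 12.9
min_reach = max(0, 9.5 - 12.9) = max(0, -3.4) = 0

Answer: 0.0000 22.4000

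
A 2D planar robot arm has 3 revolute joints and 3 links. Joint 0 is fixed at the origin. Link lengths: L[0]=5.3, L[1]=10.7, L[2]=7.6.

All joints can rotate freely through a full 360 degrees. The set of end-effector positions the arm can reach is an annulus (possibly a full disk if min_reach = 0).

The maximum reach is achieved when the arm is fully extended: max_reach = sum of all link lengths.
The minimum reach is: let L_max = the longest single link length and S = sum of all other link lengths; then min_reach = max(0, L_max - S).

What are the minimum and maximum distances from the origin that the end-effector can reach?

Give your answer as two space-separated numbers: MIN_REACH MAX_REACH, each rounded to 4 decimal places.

Link lengths: [5.3, 10.7, 7.6]
max_reach = 5.3 + 10.7 + 7.6 = 23.6
L_max = max([5.3, 10.7, 7.6]) = 10.7
S (sum of others) = 23.6 - 10.7 = 12.9
min_reach = max(0, 10.7 - 12.9) = max(0, -2.2) = 0

Answer: 0.0000 23.6000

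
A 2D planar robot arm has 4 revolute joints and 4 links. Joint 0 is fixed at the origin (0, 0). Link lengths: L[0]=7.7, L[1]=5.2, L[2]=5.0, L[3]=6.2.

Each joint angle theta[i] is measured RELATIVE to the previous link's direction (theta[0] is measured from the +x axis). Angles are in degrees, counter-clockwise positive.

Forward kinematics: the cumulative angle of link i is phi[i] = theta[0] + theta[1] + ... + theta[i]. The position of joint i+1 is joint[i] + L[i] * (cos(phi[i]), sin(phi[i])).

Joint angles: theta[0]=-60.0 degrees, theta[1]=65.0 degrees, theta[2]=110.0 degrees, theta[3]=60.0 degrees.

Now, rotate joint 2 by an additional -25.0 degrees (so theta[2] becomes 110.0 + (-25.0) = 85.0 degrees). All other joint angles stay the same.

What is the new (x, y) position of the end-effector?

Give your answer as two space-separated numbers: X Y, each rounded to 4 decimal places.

Answer: 3.6609 1.8848

Derivation:
joint[0] = (0.0000, 0.0000)  (base)
link 0: phi[0] = -60 = -60 deg
  cos(-60 deg) = 0.5000, sin(-60 deg) = -0.8660
  joint[1] = (0.0000, 0.0000) + 7.7 * (0.5000, -0.8660) = (0.0000 + 3.8500, 0.0000 + -6.6684) = (3.8500, -6.6684)
link 1: phi[1] = -60 + 65 = 5 deg
  cos(5 deg) = 0.9962, sin(5 deg) = 0.0872
  joint[2] = (3.8500, -6.6684) + 5.2 * (0.9962, 0.0872) = (3.8500 + 5.1802, -6.6684 + 0.4532) = (9.0302, -6.2152)
link 2: phi[2] = -60 + 65 + 85 = 90 deg
  cos(90 deg) = 0.0000, sin(90 deg) = 1.0000
  joint[3] = (9.0302, -6.2152) + 5 * (0.0000, 1.0000) = (9.0302 + 0.0000, -6.2152 + 5.0000) = (9.0302, -1.2152)
link 3: phi[3] = -60 + 65 + 85 + 60 = 150 deg
  cos(150 deg) = -0.8660, sin(150 deg) = 0.5000
  joint[4] = (9.0302, -1.2152) + 6.2 * (-0.8660, 0.5000) = (9.0302 + -5.3694, -1.2152 + 3.1000) = (3.6609, 1.8848)
End effector: (3.6609, 1.8848)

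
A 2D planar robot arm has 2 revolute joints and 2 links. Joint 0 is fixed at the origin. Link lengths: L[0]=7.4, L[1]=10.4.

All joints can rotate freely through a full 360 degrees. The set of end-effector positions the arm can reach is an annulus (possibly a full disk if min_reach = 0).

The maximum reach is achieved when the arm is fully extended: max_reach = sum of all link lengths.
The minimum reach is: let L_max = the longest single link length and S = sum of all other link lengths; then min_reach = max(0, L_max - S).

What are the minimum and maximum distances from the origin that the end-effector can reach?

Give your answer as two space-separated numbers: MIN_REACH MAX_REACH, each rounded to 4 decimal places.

Link lengths: [7.4, 10.4]
max_reach = 7.4 + 10.4 = 17.8
L_max = max([7.4, 10.4]) = 10.4
S (sum of others) = 17.8 - 10.4 = 7.4
min_reach = max(0, 10.4 - 7.4) = max(0, 3) = 3

Answer: 3.0000 17.8000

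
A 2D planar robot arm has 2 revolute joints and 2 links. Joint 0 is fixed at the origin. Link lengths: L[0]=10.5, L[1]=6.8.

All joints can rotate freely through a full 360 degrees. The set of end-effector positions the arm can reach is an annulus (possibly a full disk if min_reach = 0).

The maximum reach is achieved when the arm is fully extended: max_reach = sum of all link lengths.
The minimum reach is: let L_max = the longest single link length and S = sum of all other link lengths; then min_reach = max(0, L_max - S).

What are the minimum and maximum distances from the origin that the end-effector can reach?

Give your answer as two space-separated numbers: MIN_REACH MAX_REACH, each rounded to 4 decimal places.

Link lengths: [10.5, 6.8]
max_reach = 10.5 + 6.8 = 17.3
L_max = max([10.5, 6.8]) = 10.5
S (sum of others) = 17.3 - 10.5 = 6.8
min_reach = max(0, 10.5 - 6.8) = max(0, 3.7) = 3.7

Answer: 3.7000 17.3000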